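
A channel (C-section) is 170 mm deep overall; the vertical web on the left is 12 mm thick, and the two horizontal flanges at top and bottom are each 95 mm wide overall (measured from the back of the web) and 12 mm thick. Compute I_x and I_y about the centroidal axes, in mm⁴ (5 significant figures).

I_x ≈ 1.7369 × 10⁷ mm⁴, I_y ≈ 3.4420 × 10⁶ mm⁴

Split into non-overlapping primitives; take the origin at the lower-left of the bounding box.
Web: 12 × 170, A = 2 040 mm², y = 85 mm, Ī = 4 913 000 mm⁴.
Top flange (beyond web): 83 × 12, A = 996 mm², y = 164 mm, Ī = 11 952 mm⁴.
Bottom flange (beyond web): 83 × 12, A = 996 mm², y = 6 mm, Ī = 11 952 mm⁴.
By symmetry the centroid is at mid-height, ȳ = 85 mm.
Transfer each piece to the centroidal x-axis using Ī + A·d² with d = y − 85:
  web: d = 0 mm → contributes +4 913 000 mm⁴
  top flange (beyond web): d = 79 mm → contributes +6 227 988 mm⁴
  bottom flange (beyond web): d = -79 mm → contributes +6 227 988 mm⁴
Total I = 17 368 976 mm⁴.
For the y-axis: x̄ = 29.46726 mm.
Repeating about the centroidal y-axis gives I_y = 3 442 032 mm⁴.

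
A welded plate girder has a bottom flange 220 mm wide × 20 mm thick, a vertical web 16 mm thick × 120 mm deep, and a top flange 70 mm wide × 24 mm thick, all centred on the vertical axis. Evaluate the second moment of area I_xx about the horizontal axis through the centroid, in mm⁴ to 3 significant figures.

I_xx ≈ 2.84 × 10⁷ mm⁴

Split into non-overlapping primitives; take the origin at the lower-left of the bounding box.
Bottom plate: 220 × 20, A = 4 400 mm², y = 10 mm, Ī = 146 667 mm⁴.
Web plate: 16 × 120, A = 1 920 mm², y = 80 mm, Ī = 2 304 000 mm⁴.
Top plate: 70 × 24, A = 1 680 mm², y = 152 mm, Ī = 80 640 mm⁴.
Centroid: ȳ = ΣA·y / ΣA = 56.62 mm.
Transfer each piece to the horizontal axis through the centroid using Ī + A·d² with d = y − 56.62:
  bottom plate: d = -46.62 mm → contributes +9 709 734 mm⁴
  web plate: d = 23.38 mm → contributes +3 353 519 mm⁴
  top plate: d = 95.38 mm → contributes +15 364 179 mm⁴
Total I = 28 427 431 mm⁴.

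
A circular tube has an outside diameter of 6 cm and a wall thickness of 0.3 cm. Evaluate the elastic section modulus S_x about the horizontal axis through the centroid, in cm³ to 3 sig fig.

Break the section into simple shapes (no overlaps), measuring from the bottom-left corner of the bounding box.
Outer circle: ⌀6, A = 28.274 cm², y = 3 cm, Ī = 63.617 cm⁴.
Bore (subtracted): ⌀5.4, A = 22.902 cm², y = 3 cm, Ī = 41.739 cm⁴.
By symmetry the centroid is at mid-height, ȳ = 3 cm.
All pieces are centred on the horizontal axis through the centroid, so I = ΣĪ (holes subtracted) = 21.878 cm⁴.
Extreme fibre distance c = 3 cm; S = I/c = 7.2927 cm³.

S_x ≈ 7.29 cm³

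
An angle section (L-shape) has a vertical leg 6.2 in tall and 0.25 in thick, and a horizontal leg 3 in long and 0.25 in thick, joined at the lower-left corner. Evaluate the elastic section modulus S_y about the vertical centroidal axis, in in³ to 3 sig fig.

S_y ≈ 0.627 in³

Treat the section as a set of non-overlapping primitives; coordinates are from the bounding-box lower-left.
Vertical leg: 0.25 × 6.2, A = 1.55 in², x = 0.125 in, Ī = 0.0080729 in⁴.
Horizontal leg (remainder): 2.75 × 0.25, A = 0.6875 in², x = 1.625 in, Ī = 0.43327 in⁴.
Centroid: x̄ = ΣA·x / ΣA = 0.58589 in.
Transfer each piece to the vertical centroidal axis using Ī + A·d² with d = x − 0.58589:
  vertical leg: d = -0.46089 in → contributes +0.33733 in⁴
  horizontal leg (remainder): d = 1.0391 in → contributes +1.1756 in⁴
Total I = 1.5129 in⁴.
Extreme fibre distance c = 2.4141 in; S = I/c = 0.6267 in³.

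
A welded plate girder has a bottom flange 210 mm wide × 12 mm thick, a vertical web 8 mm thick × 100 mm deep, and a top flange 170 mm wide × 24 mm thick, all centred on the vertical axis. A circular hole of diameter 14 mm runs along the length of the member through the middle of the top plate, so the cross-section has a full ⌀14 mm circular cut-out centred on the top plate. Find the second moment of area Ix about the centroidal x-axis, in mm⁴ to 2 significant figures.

Split into non-overlapping primitives; take the origin at the lower-left of the bounding box.
Bottom plate: 210 × 12, A = 2 520 mm², y = 6 mm, Ī = 30 240 mm⁴.
Web plate: 8 × 100, A = 800 mm², y = 62 mm, Ī = 666 667 mm⁴.
Top plate: 170 × 24, A = 4 080 mm², y = 124 mm, Ī = 195 840 mm⁴.
Hole (subtracted): ⌀14, A = 153.9 mm², y = 124 mm, Ī = 1 886 mm⁴.
Centroid: ȳ = ΣA·y / ΣA = 76.12 mm.
Transfer each piece to the centroidal x-axis using Ī + A·d² with d = y − 76.12:
  bottom plate: d = -70.12 mm → contributes +12 419 707 mm⁴
  web plate: d = -14.12 mm → contributes +826 108 mm⁴
  top plate: d = 47.88 mm → contributes +9 550 218 mm⁴
  hole: d = 47.88 mm → contributes −354 826 mm⁴
Total I = 22 441 208 mm⁴.

Ix ≈ 2.2 × 10⁷ mm⁴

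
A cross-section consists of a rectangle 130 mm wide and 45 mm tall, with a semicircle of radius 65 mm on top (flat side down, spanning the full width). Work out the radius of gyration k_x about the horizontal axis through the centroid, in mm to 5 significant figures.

k_x ≈ 29.337 mm

Split into non-overlapping primitives; take the origin at the lower-left of the bounding box.
Rectangular body: 130 × 45, A = 5 850 mm², y = 22.5 mm, Ī = 987187.5 mm⁴.
Semicircular cap: semicircle r = 65, A = 6636.614 mm², y = 72.58686 mm, Ī = 1 959 230 mm⁴.
Centroid: ȳ = ΣA·y / ΣA = 49.12108 mm.
Transfer each piece to the horizontal axis through the centroid using Ī + A·d² with d = y − 49.12108:
  rectangular body: d = -26.62108 mm → contributes +5 132 977 mm⁴
  semicircular cap: d = 23.46578 mm → contributes +5 613 634 mm⁴
Total I = 10 746 610 mm⁴.
Radius of gyration: k = √(I/A) = √(10 746 610 / 12486.61) = 29.33684 mm.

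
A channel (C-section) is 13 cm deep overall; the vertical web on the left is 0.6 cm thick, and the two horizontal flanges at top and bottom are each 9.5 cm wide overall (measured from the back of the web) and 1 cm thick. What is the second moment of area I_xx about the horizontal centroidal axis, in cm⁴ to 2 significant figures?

Treat the section as a set of non-overlapping primitives; coordinates are from the bounding-box lower-left.
Web: 0.6 × 13, A = 7.8 cm², y = 6.5 cm, Ī = 109.9 cm⁴.
Top flange (beyond web): 8.9 × 1, A = 8.9 cm², y = 12.5 cm, Ī = 0.7417 cm⁴.
Bottom flange (beyond web): 8.9 × 1, A = 8.9 cm², y = 0.5 cm, Ī = 0.7417 cm⁴.
By symmetry the centroid is at mid-height, ȳ = 6.5 cm.
Transfer each piece to the horizontal centroidal axis using Ī + A·d² with d = y − 6.5:
  web: d = 0 cm → contributes +109.9 cm⁴
  top flange (beyond web): d = 6 cm → contributes +321.1 cm⁴
  bottom flange (beyond web): d = -6 cm → contributes +321.1 cm⁴
Total I = 752.1 cm⁴.

I_xx ≈ 750 cm⁴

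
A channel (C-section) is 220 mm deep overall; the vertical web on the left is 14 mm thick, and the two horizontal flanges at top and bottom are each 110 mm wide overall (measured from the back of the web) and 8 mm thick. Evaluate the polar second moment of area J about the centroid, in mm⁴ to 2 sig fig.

J ≈ 3.4 × 10⁷ mm⁴

Treat the section as a set of non-overlapping primitives; coordinates are from the bounding-box lower-left.
Web: 14 × 220, A = 3 080 mm², y = 110 mm, Ī = 12 422 667 mm⁴.
Top flange (beyond web): 96 × 8, A = 768 mm², y = 216 mm, Ī = 4 096 mm⁴.
Bottom flange (beyond web): 96 × 8, A = 768 mm², y = 4 mm, Ī = 4 096 mm⁴.
By symmetry the centroid is at mid-height, ȳ = 110 mm.
Transfer each piece to the centroidal x-axis using Ī + A·d² with d = y − 110:
  web: d = 0 mm → contributes +12 422 667 mm⁴
  top flange (beyond web): d = 106 mm → contributes +8 633 344 mm⁴
  bottom flange (beyond web): d = -106 mm → contributes +8 633 344 mm⁴
Total I = 29 689 355 mm⁴.
For the y-axis: x̄ = 25.3 mm.
Repeating about the centroidal y-axis gives I_y = 4 330 239 mm⁴.
Polar second moment: J = I_x + I_y = 34 019 594 mm⁴.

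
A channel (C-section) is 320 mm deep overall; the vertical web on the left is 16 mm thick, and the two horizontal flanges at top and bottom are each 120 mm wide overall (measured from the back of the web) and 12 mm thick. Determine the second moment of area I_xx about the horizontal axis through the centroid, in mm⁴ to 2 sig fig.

I_xx ≈ 1.0 × 10⁸ mm⁴

Break the section into simple shapes (no overlaps), measuring from the bottom-left corner of the bounding box.
Web: 16 × 320, A = 5 120 mm², y = 160 mm, Ī = 43 690 667 mm⁴.
Top flange (beyond web): 104 × 12, A = 1 248 mm², y = 314 mm, Ī = 14 976 mm⁴.
Bottom flange (beyond web): 104 × 12, A = 1 248 mm², y = 6 mm, Ī = 14 976 mm⁴.
By symmetry the centroid is at mid-height, ȳ = 160 mm.
Transfer each piece to the horizontal axis through the centroid using Ī + A·d² with d = y − 160:
  web: d = 0 mm → contributes +43 690 667 mm⁴
  top flange (beyond web): d = 154 mm → contributes +29 612 544 mm⁴
  bottom flange (beyond web): d = -154 mm → contributes +29 612 544 mm⁴
Total I = 102 915 755 mm⁴.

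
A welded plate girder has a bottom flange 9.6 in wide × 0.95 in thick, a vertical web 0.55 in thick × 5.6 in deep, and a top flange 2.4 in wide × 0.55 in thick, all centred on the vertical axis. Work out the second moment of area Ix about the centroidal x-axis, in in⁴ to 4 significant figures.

Ix ≈ 69.80 in⁴

Split into non-overlapping primitives; take the origin at the lower-left of the bounding box.
Bottom plate: 9.6 × 0.95, A = 9.12 in², y = 0.475 in, Ī = 0.6859 in⁴.
Web plate: 0.55 × 5.6, A = 3.08 in², y = 3.75 in, Ī = 8.04907 in⁴.
Top plate: 2.4 × 0.55, A = 1.32 in², y = 6.825 in, Ī = 0.033275 in⁴.
Centroid: ȳ = ΣA·y / ΣA = 1.84105 in.
Transfer each piece to the centroidal x-axis using Ī + A·d² with d = y − 1.84105:
  bottom plate: d = -1.36605 in → contributes +17.7047 in⁴
  web plate: d = 1.90895 in → contributes +19.2729 in⁴
  top plate: d = 4.98395 in → contributes +32.8218 in⁴
Total I = 69.7993 in⁴.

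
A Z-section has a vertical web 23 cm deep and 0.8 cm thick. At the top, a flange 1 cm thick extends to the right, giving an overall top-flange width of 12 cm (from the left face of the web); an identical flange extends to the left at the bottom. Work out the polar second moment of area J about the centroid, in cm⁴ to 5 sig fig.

Break the section into simple shapes (no overlaps), measuring from the bottom-left corner of the bounding box.
Web: 0.8 × 23, A = 18.4 cm², y = 11.5 cm, Ī = 811.1333 cm⁴.
Top flange (beyond web): 11.2 × 1, A = 11.2 cm², y = 22.5 cm, Ī = 0.9333333 cm⁴.
Bottom flange (beyond web): 11.2 × 1, A = 11.2 cm², y = 0.5 cm, Ī = 0.9333333 cm⁴.
Centroid: ȳ = ΣA·y / ΣA = 11.5 cm.
Transfer each piece to the centroidal x-axis using Ī + A·d² with d = y − 11.5:
  web: d = 0 cm → contributes +811.1333 cm⁴
  top flange (beyond web): d = 11 cm → contributes +1356.133 cm⁴
  bottom flange (beyond web): d = -11 cm → contributes +1356.133 cm⁴
Total I = 3523.4 cm⁴.
For the y-axis: x̄ = 11.6 cm.
Repeating about the centroidal y-axis gives I_y = 1041.536 cm⁴.
Polar second moment: J = I_x + I_y = 4564.936 cm⁴.

J ≈ 4564.9 cm⁴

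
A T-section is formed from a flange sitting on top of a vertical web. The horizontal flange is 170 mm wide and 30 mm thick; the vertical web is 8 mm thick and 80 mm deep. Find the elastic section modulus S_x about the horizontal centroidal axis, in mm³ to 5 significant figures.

Break the section into simple shapes (no overlaps), measuring from the bottom-left corner of the bounding box.
Flange: 170 × 30, A = 5 100 mm², y = 95 mm, Ī = 382 500 mm⁴.
Web: 8 × 80, A = 640 mm², y = 40 mm, Ī = 341333.3 mm⁴.
Centroid: ȳ = ΣA·y / ΣA = 88.8676 mm.
Transfer each piece to the horizontal centroidal axis using Ī + A·d² with d = y − 88.8676:
  flange: d = 6.132404 mm → contributes +574292.5 mm⁴
  web: d = -48.8676 mm → contributes +1 869 680 mm⁴
Total I = 2 443 973 mm⁴.
Extreme fibre distance c = 88.8676 mm; S = I/c = 27501.28 mm³.

S_x ≈ 2.7501 × 10⁴ mm³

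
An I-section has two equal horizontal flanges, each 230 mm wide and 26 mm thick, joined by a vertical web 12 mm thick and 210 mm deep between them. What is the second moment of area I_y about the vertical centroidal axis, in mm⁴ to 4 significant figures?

Split into non-overlapping primitives; take the origin at the lower-left of the bounding box.
Bottom flange: 230 × 26, A = 5 980 mm², x = 115 mm, Ī = 26 361 833 mm⁴.
Web: 12 × 210, A = 2 520 mm², x = 115 mm, Ī = 30 240 mm⁴.
Top flange: 230 × 26, A = 5 980 mm², x = 115 mm, Ī = 26 361 833 mm⁴.
By symmetry the centroid is at mid-width, x̄ = 115 mm.
All pieces are centred on the vertical centroidal axis, so I = ΣĪ = 52 753 907 mm⁴.

I_y ≈ 5.275 × 10⁷ mm⁴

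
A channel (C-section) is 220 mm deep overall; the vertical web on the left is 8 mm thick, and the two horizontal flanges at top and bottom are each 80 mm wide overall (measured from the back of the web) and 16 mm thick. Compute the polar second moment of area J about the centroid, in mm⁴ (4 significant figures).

Split into non-overlapping primitives; take the origin at the lower-left of the bounding box.
Web: 8 × 220, A = 1 760 mm², y = 110 mm, Ī = 7 098 667 mm⁴.
Top flange (beyond web): 72 × 16, A = 1 152 mm², y = 212 mm, Ī = 24 576 mm⁴.
Bottom flange (beyond web): 72 × 16, A = 1 152 mm², y = 8 mm, Ī = 24 576 mm⁴.
By symmetry the centroid is at mid-height, ȳ = 110 mm.
Transfer each piece to the centroidal x-axis using Ī + A·d² with d = y − 110:
  web: d = 0 mm → contributes +7 098 667 mm⁴
  top flange (beyond web): d = 102 mm → contributes +12 009 984 mm⁴
  bottom flange (beyond web): d = -102 mm → contributes +12 009 984 mm⁴
Total I = 31 118 635 mm⁴.
For the y-axis: x̄ = 26.6772 mm.
Repeating about the centroidal y-axis gives I_y = 2 601 187 mm⁴.
Polar second moment: J = I_x + I_y = 33 719 822 mm⁴.

J ≈ 3.372 × 10⁷ mm⁴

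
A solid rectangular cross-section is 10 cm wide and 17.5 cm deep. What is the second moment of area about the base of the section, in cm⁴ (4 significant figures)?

I_base ≈ 1.786 × 10⁴ cm⁴

The section: 10 × 17.5, A = 175 cm², y = 8.75 cm, Ī = 4466.15 cm⁴.
Transfer it to a horizontal axis along the bottom face using Ī + A·d² with d = y − 0:
  the section: d = 8.75 cm → contributes +17864.6 cm⁴
Total I = 17864.6 cm⁴.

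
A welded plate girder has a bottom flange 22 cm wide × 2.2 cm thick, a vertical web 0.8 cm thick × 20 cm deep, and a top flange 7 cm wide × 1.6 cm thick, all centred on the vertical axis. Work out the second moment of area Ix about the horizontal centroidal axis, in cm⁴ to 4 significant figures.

Split into non-overlapping primitives; take the origin at the lower-left of the bounding box.
Bottom plate: 22 × 2.2, A = 48.4 cm², y = 1.1 cm, Ī = 19.5213 cm⁴.
Web plate: 0.8 × 20, A = 16 cm², y = 12.2 cm, Ī = 533.333 cm⁴.
Top plate: 7 × 1.6, A = 11.2 cm², y = 23 cm, Ī = 2.38933 cm⁴.
Centroid: ȳ = ΣA·y / ΣA = 6.69365 cm.
Transfer each piece to the horizontal centroidal axis using Ī + A·d² with d = y − 6.69365:
  bottom plate: d = -5.59365 cm → contributes +1533.91 cm⁴
  web plate: d = 5.50635 cm → contributes +1018.45 cm⁴
  top plate: d = 16.3063 cm → contributes +2980.44 cm⁴
Total I = 5532.79 cm⁴.

Ix ≈ 5533 cm⁴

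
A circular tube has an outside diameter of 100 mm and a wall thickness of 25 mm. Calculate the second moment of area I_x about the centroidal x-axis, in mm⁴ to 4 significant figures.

I_x ≈ 4.602 × 10⁶ mm⁴

Split into non-overlapping primitives; take the origin at the lower-left of the bounding box.
Outer circle: ⌀100, A = 7853.98 mm², y = 50 mm, Ī = 4 908 739 mm⁴.
Bore (subtracted): ⌀50, A = 1963.5 mm², y = 50 mm, Ī = 306 796 mm⁴.
By symmetry the centroid is at mid-height, ȳ = 50 mm.
All pieces are centred on the centroidal x-axis, so I = ΣĪ (holes subtracted) = 4 601 942 mm⁴.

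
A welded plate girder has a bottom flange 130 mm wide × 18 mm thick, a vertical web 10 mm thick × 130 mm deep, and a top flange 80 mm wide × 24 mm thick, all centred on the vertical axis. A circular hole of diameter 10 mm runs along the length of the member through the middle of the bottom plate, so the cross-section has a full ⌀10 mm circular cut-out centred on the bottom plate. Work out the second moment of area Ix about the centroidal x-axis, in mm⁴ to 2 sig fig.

Ix ≈ 2.6 × 10⁷ mm⁴

Treat the section as a set of non-overlapping primitives; coordinates are from the bounding-box lower-left.
Bottom plate: 130 × 18, A = 2 340 mm², y = 9 mm, Ī = 63 180 mm⁴.
Web plate: 10 × 130, A = 1 300 mm², y = 83 mm, Ī = 1 830 833 mm⁴.
Top plate: 80 × 24, A = 1 920 mm², y = 160 mm, Ī = 92 160 mm⁴.
Hole (subtracted): ⌀10, A = 78.54 mm², y = 9 mm, Ī = 490.9 mm⁴.
Centroid: ȳ = ΣA·y / ΣA = 79.44 mm.
Transfer each piece to the centroidal x-axis using Ī + A·d² with d = y − 79.44:
  bottom plate: d = -70.44 mm → contributes +11 674 135 mm⁴
  web plate: d = 3.559 mm → contributes +1 847 299 mm⁴
  top plate: d = 80.56 mm → contributes +12 552 459 mm⁴
  hole: d = -70.44 mm → contributes −390 201 mm⁴
Total I = 25 683 691 mm⁴.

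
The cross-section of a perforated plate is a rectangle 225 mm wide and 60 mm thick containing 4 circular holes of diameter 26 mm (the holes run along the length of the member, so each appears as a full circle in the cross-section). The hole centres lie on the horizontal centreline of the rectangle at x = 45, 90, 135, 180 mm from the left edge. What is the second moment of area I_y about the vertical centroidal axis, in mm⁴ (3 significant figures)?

Break the section into simple shapes (no overlaps), measuring from the bottom-left corner of the bounding box.
Plate: 225 × 60, A = 13 500 mm², x = 112.5 mm, Ī = 56 953 125 mm⁴.
Hole 1 (subtracted): ⌀26, A = 530.93 mm², x = 45 mm, Ī = 22 432 mm⁴.
Hole 2 (subtracted): ⌀26, A = 530.93 mm², x = 90 mm, Ī = 22 432 mm⁴.
Hole 3 (subtracted): ⌀26, A = 530.93 mm², x = 135 mm, Ī = 22 432 mm⁴.
Hole 4 (subtracted): ⌀26, A = 530.93 mm², x = 180 mm, Ī = 22 432 mm⁴.
By symmetry the centroid is at mid-width, x̄ = 112.5 mm.
Transfer each piece to the vertical centroidal axis using Ī + A·d² with d = x − 112.5:
  plate: d = 0 mm → contributes +56 953 125 mm⁴
  hole 1: d = -67.5 mm → contributes −2 441 478 mm⁴
  hole 2: d = -22.5 mm → contributes −291 215 mm⁴
  hole 3: d = 22.5 mm → contributes −291 215 mm⁴
  hole 4: d = 67.5 mm → contributes −2 441 478 mm⁴
Total I = 51 487 740 mm⁴.

I_y ≈ 5.15 × 10⁷ mm⁴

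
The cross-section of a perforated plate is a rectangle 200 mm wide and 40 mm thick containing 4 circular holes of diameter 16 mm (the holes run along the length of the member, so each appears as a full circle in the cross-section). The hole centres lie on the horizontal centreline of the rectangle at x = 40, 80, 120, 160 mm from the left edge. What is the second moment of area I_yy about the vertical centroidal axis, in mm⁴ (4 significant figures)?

Decompose the section into non-overlapping parts with the origin at the bottom-left of its bounding rectangle.
Plate: 200 × 40, A = 8 000 mm², x = 100 mm, Ī = 26 666 667 mm⁴.
Hole 1 (subtracted): ⌀16, A = 201.062 mm², x = 40 mm, Ī = 3216.99 mm⁴.
Hole 2 (subtracted): ⌀16, A = 201.062 mm², x = 80 mm, Ī = 3216.99 mm⁴.
Hole 3 (subtracted): ⌀16, A = 201.062 mm², x = 120 mm, Ī = 3216.99 mm⁴.
Hole 4 (subtracted): ⌀16, A = 201.062 mm², x = 160 mm, Ī = 3216.99 mm⁴.
By symmetry the centroid is at mid-width, x̄ = 100 mm.
Transfer each piece to the vertical centroidal axis using Ī + A·d² with d = x − 100:
  plate: d = 0 mm → contributes +26 666 667 mm⁴
  hole 1: d = -60 mm → contributes −727 040 mm⁴
  hole 2: d = -20 mm → contributes −83641.8 mm⁴
  hole 3: d = 20 mm → contributes −83641.8 mm⁴
  hole 4: d = 60 mm → contributes −727 040 mm⁴
Total I = 25 045 303 mm⁴.

I_yy ≈ 2.505 × 10⁷ mm⁴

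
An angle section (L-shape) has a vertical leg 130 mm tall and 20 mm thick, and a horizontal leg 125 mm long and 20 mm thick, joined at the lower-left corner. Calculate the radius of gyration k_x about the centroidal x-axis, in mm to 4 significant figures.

k_x ≈ 39.26 mm

Split into non-overlapping primitives; take the origin at the lower-left of the bounding box.
Vertical leg: 20 × 130, A = 2 600 mm², y = 65 mm, Ī = 3 661 667 mm⁴.
Horizontal leg (remainder): 105 × 20, A = 2 100 mm², y = 10 mm, Ī = 70 000 mm⁴.
Centroid: ȳ = ΣA·y / ΣA = 40.4255 mm.
Transfer each piece to the centroidal x-axis using Ī + A·d² with d = y − 40.4255:
  vertical leg: d = 24.5745 mm → contributes +5 231 818 mm⁴
  horizontal leg (remainder): d = -30.4255 mm → contributes +2 013 997 mm⁴
Total I = 7 245 816 mm⁴.
Radius of gyration: k = √(I/A) = √(7 245 816 / 4 700) = 39.264 mm.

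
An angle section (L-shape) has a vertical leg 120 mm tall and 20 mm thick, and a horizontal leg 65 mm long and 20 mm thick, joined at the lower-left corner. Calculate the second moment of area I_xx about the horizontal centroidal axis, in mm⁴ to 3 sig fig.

Split into non-overlapping primitives; take the origin at the lower-left of the bounding box.
Vertical leg: 20 × 120, A = 2 400 mm², y = 60 mm, Ī = 2 880 000 mm⁴.
Horizontal leg (remainder): 45 × 20, A = 900 mm², y = 10 mm, Ī = 30 000 mm⁴.
Centroid: ȳ = ΣA·y / ΣA = 46.364 mm.
Transfer each piece to the horizontal centroidal axis using Ī + A·d² with d = y − 46.364:
  vertical leg: d = 13.636 mm → contributes +3 326 281 mm⁴
  horizontal leg (remainder): d = -36.364 mm → contributes +1 220 083 mm⁴
Total I = 4 546 364 mm⁴.

I_xx ≈ 4.55 × 10⁶ mm⁴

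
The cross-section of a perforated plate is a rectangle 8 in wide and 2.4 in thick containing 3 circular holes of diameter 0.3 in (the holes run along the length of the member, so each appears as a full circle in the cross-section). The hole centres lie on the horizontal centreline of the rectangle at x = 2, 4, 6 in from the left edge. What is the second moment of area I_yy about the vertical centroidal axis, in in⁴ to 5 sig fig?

Decompose the section into non-overlapping parts with the origin at the bottom-left of its bounding rectangle.
Plate: 8 × 2.4, A = 19.2 in², x = 4 in, Ī = 102.4 in⁴.
Hole 1 (subtracted): ⌀0.3, A = 0.07068583 in², x = 2 in, Ī = 0.0003976078 in⁴.
Hole 2 (subtracted): ⌀0.3, A = 0.07068583 in², x = 4 in, Ī = 0.0003976078 in⁴.
Hole 3 (subtracted): ⌀0.3, A = 0.07068583 in², x = 6 in, Ī = 0.0003976078 in⁴.
By symmetry the centroid is at mid-width, x̄ = 4 in.
Transfer each piece to the vertical centroidal axis using Ī + A·d² with d = x − 4:
  plate: d = 0 in → contributes +102.4 in⁴
  hole 1: d = -2 in → contributes −0.2831409 in⁴
  hole 2: d = 0 in → contributes −0.0003976078 in⁴
  hole 3: d = 2 in → contributes −0.2831409 in⁴
Total I = 101.8333 in⁴.

I_yy ≈ 101.83 in⁴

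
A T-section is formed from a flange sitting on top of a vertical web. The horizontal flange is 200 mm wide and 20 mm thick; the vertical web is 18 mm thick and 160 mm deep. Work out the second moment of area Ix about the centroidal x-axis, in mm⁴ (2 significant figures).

Decompose the section into non-overlapping parts with the origin at the bottom-left of its bounding rectangle.
Flange: 200 × 20, A = 4 000 mm², y = 170 mm, Ī = 133 333 mm⁴.
Web: 18 × 160, A = 2 880 mm², y = 80 mm, Ī = 6 144 000 mm⁴.
Centroid: ȳ = ΣA·y / ΣA = 132.3 mm.
Transfer each piece to the centroidal x-axis using Ī + A·d² with d = y − 132.3:
  flange: d = 37.67 mm → contributes +5 810 781 mm⁴
  web: d = -52.33 mm → contributes +14 029 343 mm⁴
Total I = 19 840 124 mm⁴.

Ix ≈ 2.0 × 10⁷ mm⁴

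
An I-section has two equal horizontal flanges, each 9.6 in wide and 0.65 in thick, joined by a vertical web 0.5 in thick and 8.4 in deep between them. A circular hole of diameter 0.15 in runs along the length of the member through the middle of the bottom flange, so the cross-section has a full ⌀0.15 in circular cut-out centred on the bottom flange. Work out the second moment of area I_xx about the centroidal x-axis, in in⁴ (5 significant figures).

I_xx ≈ 280.31 in⁴

Break the section into simple shapes (no overlaps), measuring from the bottom-left corner of the bounding box.
Bottom flange: 9.6 × 0.65, A = 6.24 in², y = 0.325 in, Ī = 0.2197 in⁴.
Web: 0.5 × 8.4, A = 4.2 in², y = 4.85 in, Ī = 24.696 in⁴.
Top flange: 9.6 × 0.65, A = 6.24 in², y = 9.375 in, Ī = 0.2197 in⁴.
Hole (subtracted): ⌀0.15, A = 0.01767146 in², y = 0.325 in, Ī = 0.00002485049 in⁴.
Centroid: ȳ = ΣA·y / ΣA = 4.854799 in.
Transfer each piece to the centroidal x-axis using Ī + A·d² with d = y − 4.854799:
  bottom flange: d = -4.529799 in → contributes +128.2588 in⁴
  web: d = -0.00479905 in → contributes +24.6961 in⁴
  top flange: d = 4.520201 in → contributes +127.7167 in⁴
  hole: d = -4.529799 in → contributes −0.3626269 in⁴
Total I = 280.309 in⁴.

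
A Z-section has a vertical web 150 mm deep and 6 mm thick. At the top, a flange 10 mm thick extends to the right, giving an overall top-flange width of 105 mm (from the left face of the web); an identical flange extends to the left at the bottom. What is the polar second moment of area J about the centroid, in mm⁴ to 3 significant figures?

Break the section into simple shapes (no overlaps), measuring from the bottom-left corner of the bounding box.
Web: 6 × 150, A = 900 mm², y = 75 mm, Ī = 1 687 500 mm⁴.
Top flange (beyond web): 99 × 10, A = 990 mm², y = 145 mm, Ī = 8 250 mm⁴.
Bottom flange (beyond web): 99 × 10, A = 990 mm², y = 5 mm, Ī = 8 250 mm⁴.
Centroid: ȳ = ΣA·y / ΣA = 75 mm.
Transfer each piece to the centroidal x-axis using Ī + A·d² with d = y − 75:
  web: d = 0 mm → contributes +1 687 500 mm⁴
  top flange (beyond web): d = 70 mm → contributes +4 859 250 mm⁴
  bottom flange (beyond web): d = -70 mm → contributes +4 859 250 mm⁴
Total I = 11 406 000 mm⁴.
For the y-axis: x̄ = 102 mm.
Repeating about the centroidal y-axis gives I_y = 7 077 240 mm⁴.
Polar second moment: J = I_x + I_y = 18 483 240 mm⁴.

J ≈ 1.85 × 10⁷ mm⁴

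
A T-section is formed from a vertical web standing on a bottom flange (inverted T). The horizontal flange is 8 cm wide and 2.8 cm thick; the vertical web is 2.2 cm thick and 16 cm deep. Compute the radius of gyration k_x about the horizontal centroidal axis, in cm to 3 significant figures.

Split into non-overlapping primitives; take the origin at the lower-left of the bounding box.
Flange: 8 × 2.8, A = 22.4 cm², y = 1.4 cm, Ī = 14.635 cm⁴.
Web: 2.2 × 16, A = 35.2 cm², y = 10.8 cm, Ī = 750.93 cm⁴.
Centroid: ȳ = ΣA·y / ΣA = 7.1444 cm.
Transfer each piece to the horizontal centroidal axis using Ī + A·d² with d = y − 7.1444:
  flange: d = -5.7444 cm → contributes +753.8 cm⁴
  web: d = 3.6556 cm → contributes +1221.3 cm⁴
Total I = 1975.1 cm⁴.
Radius of gyration: k = √(I/A) = √(1975.1 / 57.6) = 5.8558 cm.

k_x ≈ 5.86 cm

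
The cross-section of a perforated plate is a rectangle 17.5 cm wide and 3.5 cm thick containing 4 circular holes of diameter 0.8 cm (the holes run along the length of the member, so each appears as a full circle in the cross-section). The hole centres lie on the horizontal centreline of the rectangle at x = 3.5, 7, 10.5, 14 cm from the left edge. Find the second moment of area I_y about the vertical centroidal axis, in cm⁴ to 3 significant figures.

Split into non-overlapping primitives; take the origin at the lower-left of the bounding box.
Plate: 17.5 × 3.5, A = 61.25 cm², x = 8.75 cm, Ī = 1563.2 cm⁴.
Hole 1 (subtracted): ⌀0.8, A = 0.50265 cm², x = 3.5 cm, Ī = 0.020106 cm⁴.
Hole 2 (subtracted): ⌀0.8, A = 0.50265 cm², x = 7 cm, Ī = 0.020106 cm⁴.
Hole 3 (subtracted): ⌀0.8, A = 0.50265 cm², x = 10.5 cm, Ī = 0.020106 cm⁴.
Hole 4 (subtracted): ⌀0.8, A = 0.50265 cm², x = 14 cm, Ī = 0.020106 cm⁴.
By symmetry the centroid is at mid-width, x̄ = 8.75 cm.
Transfer each piece to the vertical centroidal axis using Ī + A·d² with d = x − 8.75:
  plate: d = 0 cm → contributes +1563.2 cm⁴
  hole 1: d = -5.25 cm → contributes −13.875 cm⁴
  hole 2: d = -1.75 cm → contributes −1.5595 cm⁴
  hole 3: d = 1.75 cm → contributes −1.5595 cm⁴
  hole 4: d = 5.25 cm → contributes −13.875 cm⁴
Total I = 1532.3 cm⁴.

I_y ≈ 1530 cm⁴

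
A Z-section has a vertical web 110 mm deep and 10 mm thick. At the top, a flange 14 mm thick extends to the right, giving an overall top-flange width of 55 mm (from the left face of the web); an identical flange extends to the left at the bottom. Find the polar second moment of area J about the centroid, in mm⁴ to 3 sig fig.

J ≈ 5.21 × 10⁶ mm⁴

Decompose the section into non-overlapping parts with the origin at the bottom-left of its bounding rectangle.
Web: 10 × 110, A = 1 100 mm², y = 55 mm, Ī = 1 109 167 mm⁴.
Top flange (beyond web): 45 × 14, A = 630 mm², y = 103 mm, Ī = 10 290 mm⁴.
Bottom flange (beyond web): 45 × 14, A = 630 mm², y = 7 mm, Ī = 10 290 mm⁴.
Centroid: ȳ = ΣA·y / ΣA = 55 mm.
Transfer each piece to the centroidal x-axis using Ī + A·d² with d = y − 55:
  web: d = 0 mm → contributes +1 109 167 mm⁴
  top flange (beyond web): d = 48 mm → contributes +1 461 810 mm⁴
  bottom flange (beyond web): d = -48 mm → contributes +1 461 810 mm⁴
Total I = 4 032 787 mm⁴.
For the y-axis: x̄ = 50 mm.
Repeating about the centroidal y-axis gives I_y = 1 174 667 mm⁴.
Polar second moment: J = I_x + I_y = 5 207 453 mm⁴.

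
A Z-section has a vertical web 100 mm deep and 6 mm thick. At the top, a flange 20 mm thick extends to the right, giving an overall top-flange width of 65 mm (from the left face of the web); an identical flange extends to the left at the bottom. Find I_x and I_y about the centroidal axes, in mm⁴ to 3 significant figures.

Decompose the section into non-overlapping parts with the origin at the bottom-left of its bounding rectangle.
Web: 6 × 100, A = 600 mm², y = 50 mm, Ī = 500 000 mm⁴.
Top flange (beyond web): 59 × 20, A = 1 180 mm², y = 90 mm, Ī = 39 333 mm⁴.
Bottom flange (beyond web): 59 × 20, A = 1 180 mm², y = 10 mm, Ī = 39 333 mm⁴.
Centroid: ȳ = ΣA·y / ΣA = 50 mm.
Transfer each piece to the centroidal x-axis using Ī + A·d² with d = y − 50:
  web: d = 0 mm → contributes +500 000 mm⁴
  top flange (beyond web): d = 40 mm → contributes +1 927 333 mm⁴
  bottom flange (beyond web): d = -40 mm → contributes +1 927 333 mm⁴
Total I = 4 354 667 mm⁴.
For the y-axis: x̄ = 62 mm.
Repeating about the centroidal y-axis gives I_y = 3 179 147 mm⁴.

I_x ≈ 4.35 × 10⁶ mm⁴, I_y ≈ 3.18 × 10⁶ mm⁴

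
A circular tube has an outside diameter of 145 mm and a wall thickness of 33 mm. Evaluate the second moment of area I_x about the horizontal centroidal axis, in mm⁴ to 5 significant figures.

I_x ≈ 1.9787 × 10⁷ mm⁴

Decompose the section into non-overlapping parts with the origin at the bottom-left of its bounding rectangle.
Outer circle: ⌀145, A = 16 513 mm², y = 72.5 mm, Ī = 21 699 109 mm⁴.
Bore (subtracted): ⌀79, A = 4901.67 mm², y = 72.5 mm, Ī = 1 911 958 mm⁴.
By symmetry the centroid is at mid-height, ȳ = 72.5 mm.
All pieces are centred on the horizontal centroidal axis, so I = ΣĪ (holes subtracted) = 19 787 152 mm⁴.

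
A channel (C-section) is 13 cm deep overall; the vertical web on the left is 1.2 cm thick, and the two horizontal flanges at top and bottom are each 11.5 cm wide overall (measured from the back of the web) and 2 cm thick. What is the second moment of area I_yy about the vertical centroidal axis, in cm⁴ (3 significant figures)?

Decompose the section into non-overlapping parts with the origin at the bottom-left of its bounding rectangle.
Web: 1.2 × 13, A = 15.6 cm², x = 0.6 cm, Ī = 1.872 cm⁴.
Top flange (beyond web): 10.3 × 2, A = 20.6 cm², x = 6.35 cm, Ī = 182.12 cm⁴.
Bottom flange (beyond web): 10.3 × 2, A = 20.6 cm², x = 6.35 cm, Ī = 182.12 cm⁴.
Centroid: x̄ = ΣA·x / ΣA = 4.7708 cm.
Transfer each piece to the vertical centroidal axis using Ī + A·d² with d = x − 4.7708:
  web: d = -4.1708 cm → contributes +273.24 cm⁴
  top flange (beyond web): d = 1.5792 cm → contributes +233.5 cm⁴
  bottom flange (beyond web): d = 1.5792 cm → contributes +233.5 cm⁴
Total I = 740.23 cm⁴.

I_yy ≈ 740 cm⁴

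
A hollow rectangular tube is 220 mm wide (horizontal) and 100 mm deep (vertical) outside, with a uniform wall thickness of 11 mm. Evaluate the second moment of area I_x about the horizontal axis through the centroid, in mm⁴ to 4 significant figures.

I_x ≈ 1.050 × 10⁷ mm⁴

Break the section into simple shapes (no overlaps), measuring from the bottom-left corner of the bounding box.
Outer rectangle: 220 × 100, A = 22 000 mm², y = 50 mm, Ī = 18 333 333 mm⁴.
Inner void (subtracted): 198 × 78, A = 15 444 mm², y = 50 mm, Ī = 7 830 108 mm⁴.
By symmetry the centroid is at mid-height, ȳ = 50 mm.
All pieces are centred on the horizontal axis through the centroid, so I = ΣĪ (holes subtracted) = 10 503 225 mm⁴.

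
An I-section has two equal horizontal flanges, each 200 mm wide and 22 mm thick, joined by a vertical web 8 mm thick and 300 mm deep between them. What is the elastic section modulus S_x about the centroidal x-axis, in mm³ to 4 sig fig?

S_x ≈ 1.433 × 10⁶ mm³

Treat the section as a set of non-overlapping primitives; coordinates are from the bounding-box lower-left.
Bottom flange: 200 × 22, A = 4 400 mm², y = 11 mm, Ī = 177 467 mm⁴.
Web: 8 × 300, A = 2 400 mm², y = 172 mm, Ī = 18 000 000 mm⁴.
Top flange: 200 × 22, A = 4 400 mm², y = 333 mm, Ī = 177 467 mm⁴.
By symmetry the centroid is at mid-height, ȳ = 172 mm.
Transfer each piece to the centroidal x-axis using Ī + A·d² with d = y − 172:
  bottom flange: d = -161 mm → contributes +114 229 867 mm⁴
  web: d = 0 mm → contributes +18 000 000 mm⁴
  top flange: d = 161 mm → contributes +114 229 867 mm⁴
Total I = 246 459 733 mm⁴.
Extreme fibre distance c = 172 mm; S = I/c = 1 432 905 mm³.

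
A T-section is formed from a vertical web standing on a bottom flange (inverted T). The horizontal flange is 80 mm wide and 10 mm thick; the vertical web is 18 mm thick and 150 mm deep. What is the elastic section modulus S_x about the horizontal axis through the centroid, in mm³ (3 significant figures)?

Treat the section as a set of non-overlapping primitives; coordinates are from the bounding-box lower-left.
Flange: 80 × 10, A = 800 mm², y = 5 mm, Ī = 6666.7 mm⁴.
Web: 18 × 150, A = 2 700 mm², y = 85 mm, Ī = 5 062 500 mm⁴.
Centroid: ȳ = ΣA·y / ΣA = 66.714 mm.
Transfer each piece to the horizontal axis through the centroid using Ī + A·d² with d = y − 66.714:
  flange: d = -61.714 mm → contributes +3 053 589 mm⁴
  web: d = 18.286 mm → contributes +5 965 292 mm⁴
Total I = 9 018 881 mm⁴.
Extreme fibre distance c = 93.286 mm; S = I/c = 96 680 mm³.

S_x ≈ 9.67 × 10⁴ mm³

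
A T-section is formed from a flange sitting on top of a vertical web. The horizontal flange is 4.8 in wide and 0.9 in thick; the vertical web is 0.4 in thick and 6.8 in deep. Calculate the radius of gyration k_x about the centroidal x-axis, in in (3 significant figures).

Break the section into simple shapes (no overlaps), measuring from the bottom-left corner of the bounding box.
Flange: 4.8 × 0.9, A = 4.32 in², y = 7.25 in, Ī = 0.2916 in⁴.
Web: 0.4 × 6.8, A = 2.72 in², y = 3.4 in, Ī = 10.481 in⁴.
Centroid: ȳ = ΣA·y / ΣA = 5.7625 in.
Transfer each piece to the centroidal x-axis using Ī + A·d² with d = y − 5.7625:
  flange: d = 1.4875 in → contributes +9.8503 in⁴
  web: d = -2.3625 in → contributes +25.662 in⁴
Total I = 35.513 in⁴.
Radius of gyration: k = √(I/A) = √(35.513 / 7.04) = 2.246 in.

k_x ≈ 2.25 in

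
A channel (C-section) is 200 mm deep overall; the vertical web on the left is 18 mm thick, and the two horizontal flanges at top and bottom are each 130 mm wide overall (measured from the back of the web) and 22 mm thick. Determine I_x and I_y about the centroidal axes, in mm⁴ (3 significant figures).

I_x ≈ 5.12 × 10⁷ mm⁴, I_y ≈ 1.40 × 10⁷ mm⁴

Split into non-overlapping primitives; take the origin at the lower-left of the bounding box.
Web: 18 × 200, A = 3 600 mm², y = 100 mm, Ī = 12 000 000 mm⁴.
Top flange (beyond web): 112 × 22, A = 2 464 mm², y = 189 mm, Ī = 99 381 mm⁴.
Bottom flange (beyond web): 112 × 22, A = 2 464 mm², y = 11 mm, Ī = 99 381 mm⁴.
By symmetry the centroid is at mid-height, ȳ = 100 mm.
Transfer each piece to the centroidal x-axis using Ī + A·d² with d = y − 100:
  web: d = 0 mm → contributes +12 000 000 mm⁴
  top flange (beyond web): d = 89 mm → contributes +19 616 725 mm⁴
  bottom flange (beyond web): d = -89 mm → contributes +19 616 725 mm⁴
Total I = 51 233 451 mm⁴.
For the y-axis: x̄ = 46.561 mm.
Repeating about the centroidal y-axis gives I_y = 14 037 871 mm⁴.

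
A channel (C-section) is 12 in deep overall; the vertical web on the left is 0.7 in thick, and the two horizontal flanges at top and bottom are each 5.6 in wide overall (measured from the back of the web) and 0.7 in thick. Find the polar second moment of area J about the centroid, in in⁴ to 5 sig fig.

J ≈ 363.74 in⁴

Treat the section as a set of non-overlapping primitives; coordinates are from the bounding-box lower-left.
Web: 0.7 × 12, A = 8.4 in², y = 6 in, Ī = 100.8 in⁴.
Top flange (beyond web): 4.9 × 0.7, A = 3.43 in², y = 11.65 in, Ī = 0.1400583 in⁴.
Bottom flange (beyond web): 4.9 × 0.7, A = 3.43 in², y = 0.35 in, Ī = 0.1400583 in⁴.
By symmetry the centroid is at mid-height, ȳ = 6 in.
Transfer each piece to the centroidal x-axis using Ī + A·d² with d = y − 6:
  web: d = 0 in → contributes +100.8 in⁴
  top flange (beyond web): d = 5.65 in → contributes +109.6342 in⁴
  bottom flange (beyond web): d = -5.65 in → contributes +109.6342 in⁴
Total I = 320.0685 in⁴.
For the y-axis: x̄ = 1.608716 in.
Repeating about the centroidal y-axis gives I_y = 43.67371 in⁴.
Polar second moment: J = I_x + I_y = 363.7422 in⁴.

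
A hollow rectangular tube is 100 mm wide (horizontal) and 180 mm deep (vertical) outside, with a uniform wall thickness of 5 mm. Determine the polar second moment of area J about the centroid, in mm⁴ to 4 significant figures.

J ≈ 1.643 × 10⁷ mm⁴

Break the section into simple shapes (no overlaps), measuring from the bottom-left corner of the bounding box.
Outer rectangle: 100 × 180, A = 18 000 mm², y = 90 mm, Ī = 48 600 000 mm⁴.
Inner void (subtracted): 90 × 170, A = 15 300 mm², y = 90 mm, Ī = 36 847 500 mm⁴.
By symmetry the centroid is at mid-height, ȳ = 90 mm.
All pieces are centred on the centroidal x-axis, so I = ΣĪ (holes subtracted) = 11 752 500 mm⁴.
Repeating about the centroidal y-axis gives I_y = 4 672 500 mm⁴.
Polar second moment: J = I_x + I_y = 16 425 000 mm⁴.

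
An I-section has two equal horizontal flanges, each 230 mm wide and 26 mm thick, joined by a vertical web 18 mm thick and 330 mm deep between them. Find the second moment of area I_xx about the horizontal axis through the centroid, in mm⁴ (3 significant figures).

I_xx ≈ 4.34 × 10⁸ mm⁴

Split into non-overlapping primitives; take the origin at the lower-left of the bounding box.
Bottom flange: 230 × 26, A = 5 980 mm², y = 13 mm, Ī = 336 873 mm⁴.
Web: 18 × 330, A = 5 940 mm², y = 191 mm, Ī = 53 905 500 mm⁴.
Top flange: 230 × 26, A = 5 980 mm², y = 369 mm, Ī = 336 873 mm⁴.
By symmetry the centroid is at mid-height, ȳ = 191 mm.
Transfer each piece to the horizontal axis through the centroid using Ī + A·d² with d = y − 191:
  bottom flange: d = -178 mm → contributes +189 807 193 mm⁴
  web: d = 0 mm → contributes +53 905 500 mm⁴
  top flange: d = 178 mm → contributes +189 807 193 mm⁴
Total I = 433 519 887 mm⁴.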